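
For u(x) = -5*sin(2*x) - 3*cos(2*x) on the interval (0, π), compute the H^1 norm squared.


||u||_{H^1(0,π)}^2 = 85*π

u'(x) = 6*sin(2*x) - 10*cos(2*x).
Expand u² and (u')² and integrate term by term on (0, π), using: for integers n ≥ 1, ∫_0^π sin²(nx) dx = ∫_0^π cos²(nx) dx = π/2; for n ≠ n', ∫_0^π sin(nx)sin(n'x) dx = ∫_0^π cos(nx)cos(n'x) dx = 0; and by product-to-sum, ∫_0^π sin(nx)cos(n'x) dx = ½∫_0^π [sin((n+n')x) + sin((n−n')x)] dx, which is 0 when n+n' is even and 2n/(n²−n'²) when n+n' is odd (it need not vanish on (0, π)).
  u² squared terms: (-5)²·∫sin(2x)² dx = 25·π/2 = 25*π/2;  (-3)²·∫cos(2x)² dx = 9·π/2 = 9*π/2.
  u² cross terms: 2·(-5)·(-3)·∫sin(2x)·cos(2x) dx = 30·(0) = 0.
  So ∫_0^π u² dx = 25*π/2 + 9*π/2 + 0 = 17*π.
  (u')² squared terms: (-10)²·∫cos(2x)² dx = 100·π/2 = 50*π;  (6)²·∫sin(2x)² dx = 36·π/2 = 18*π.
  (u')² cross terms: 2·(-10)·(6)·∫cos(2x)·sin(2x) dx = -120·(0) = 0.
  So ∫_0^π (u')² dx = 50*π + 18*π + 0 = 68*π.
||u||_{H^1}^2 = (17*π) + (68*π) = 85*π.


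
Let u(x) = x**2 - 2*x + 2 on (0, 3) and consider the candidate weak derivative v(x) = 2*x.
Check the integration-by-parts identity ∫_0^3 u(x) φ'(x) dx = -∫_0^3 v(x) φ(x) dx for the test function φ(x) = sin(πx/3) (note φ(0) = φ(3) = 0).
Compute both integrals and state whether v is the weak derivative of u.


LHS = -6/π, RHS = -18/π. No, v is not the weak derivative of u.

u(x) = x**2 - 2*x + 2, classical derivative u'(x) = 2*x - 2.
φ(x) = sin(πx/3), so φ'(x) = π*cos(π*x/3)/3.
Note φ(0) = φ(3) = 0, so the boundary term u·φ vanishes.
LHS = ∫_0^3 u(x) φ'(x) dx = ∫_0^3 (π*x^2*cos(π*x/3)/3 - 2*π*x*cos(π*x/3)/3 + 2*π*cos(π*x/3)/3) dx. Term by term:
  ∫_0^3 2*π*cos(π*x/3)/3 dx = 0;  ∫_0^3 -2*π*x*cos(π*x/3)/3 dx = 12/π;  ∫_0^3 π*x^2*cos(π*x/3)/3 dx = -18/π.
Sum: 0 + 12/π − 18/π = -6/π.
So LHS = -6/π.
∫_0^3 v(x) φ(x) dx = ∫_0^3 (2*x*sin(π*x/3)) dx. Term by term:
  ∫_0^3 2*x*sin(π*x/3) dx = 18/π.
So RHS = -∫_0^3 v(x) φ(x) dx = -18/π.
LHS − RHS = 12/π ≠ 0, so the identity fails.
(For a valid weak derivative the identity must hold for EVERY test function, in particular this one. The failure shows v is NOT the weak derivative of u.)
Correct weak derivative would be u'(x) = 2*x - 2.


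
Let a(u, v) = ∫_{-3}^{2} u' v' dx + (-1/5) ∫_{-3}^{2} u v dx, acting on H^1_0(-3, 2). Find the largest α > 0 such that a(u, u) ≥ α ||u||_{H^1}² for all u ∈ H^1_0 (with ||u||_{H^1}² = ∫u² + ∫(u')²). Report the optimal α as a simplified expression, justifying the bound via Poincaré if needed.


α = (-5 + π^2)/(π^2 + 25)

Coercivity of a(·,·) on H^1_0(-3, 2) means a(u, u) ≥ α ||u||_{H^1}² for every u ∈ H^1_0.
The interval has length L = 5, and Poincaré/coercivity depend only on L. Here a(u, u) = ∫(u')² + (-1/5)·∫u².
Here c = -1/5 < 0 with |c| < (π/L)² = π^2/25, so coercivity still holds. The condition a(u,u) ≥ α||u||_{H^1}² reads (1−α)∫(u')² ≥ (α−c)∫u². Any admissible α is ≤ 1 (rapidly oscillating u have ∫u²/∫(u')² → 0), and α = 1 would force 0 ≥ (1−c)∫u², impossible since c < 1; so 1−α > 0. By the sharp Poincaré inequality on H^1_0 of an interval of length L, ∫(u')² ≥ (π/L)²∫u² with equality for the first sine mode sin(π(x−x₀)/L) (x₀ the left endpoint), so the inequality holds for all u iff (1−α)(π/L)² ≥ α − c, i.e. α ≤ ((π/L)² + c)/((π/L)² + 1) = (1 + c(L/π)²)/(1 + (L/π)²). (Direct route, valid since c ≤ 0: Poincaré gives c∫u² ≥ c(L/π)²∫(u')², so a(u,u) ≥ (1 + c(L/π)²)∫(u')², while ||u||_{H^1}² ≤ (1 + (L/π)²)∫(u')²; dividing yields the same α.) With (π/L)² = π^2/25 and c = -1/5, the largest admissible constant is α = ((π/L)² + c)/((π/L)² + 1).
Simplifying, α = (-5 + π^2)/(π^2 + 25).


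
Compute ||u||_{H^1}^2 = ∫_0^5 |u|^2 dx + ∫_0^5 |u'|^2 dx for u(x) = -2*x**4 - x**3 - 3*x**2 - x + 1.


||u||_{H^1}^2 = 38775805/18

The H^1 norm (squared) on an interval (0, L) is
  ||u||_{H^1}^2 = ∫_0^L u(x)^2 dx + ∫_0^L u'(x)^2 dx.
Compute u'(x) = -8*x**3 - 3*x**2 - 6*x - 1.
Then u(x)^2 = 4*x**8 + 4*x**7 + 13*x**6 + 10*x**5 + 7*x**4 + 4*x**3 - 5*x**2 - 2*x + 1 and u'(x)^2 = 64*x**6 + 48*x**5 + 105*x**4 + 52*x**3 + 42*x**2 + 12*x + 1.
Integrate each monomial from 0 to 5 using ∫_0^5 c·x^n dx = c·5^(n+1)/(n+1):
  ∫_0^5 u(x)^2 dx = ∫_0^5 (4*x^8 + 4*x^7 + 13*x^6 + 10*x^5 + 7*x^4 + 4*x^3 - 5*x^2 - 2*x + 1) dx. Term by term:
    ∫_0^5 4*x^8 dx = 7812500/9;  ∫_0^5 4*x^7 dx = 390625/2;  ∫_0^5 13*x^6 dx = 1015625/7;
    ∫_0^5 10*x^5 dx = 78125/3;  ∫_0^5 7*x^4 dx = 4375;  ∫_0^5 4*x^3 dx = 625;
    ∫_0^5 -5*x^2 dx = -625/3;  ∫_0^5 -2*x dx = -25;  ∫_0^5 1 dx = 5.
  Sum: 7812500/9 + 390625/2 + 1015625/7 + 78125/3 + 4375 + 625 − 625/3 − 25 + 5 = 156148105/126.
  ∫_0^5 u'(x)^2 dx = ∫_0^5 (64*x^6 + 48*x^5 + 105*x^4 + 52*x^3 + 42*x^2 + 12*x + 1) dx. Term by term:
    ∫_0^5 64*x^6 dx = 5000000/7;  ∫_0^5 48*x^5 dx = 125000;  ∫_0^5 105*x^4 dx = 65625;
    ∫_0^5 52*x^3 dx = 8125;  ∫_0^5 42*x^2 dx = 1750;  ∫_0^5 12*x dx = 150;
    ∫_0^5 1 dx = 5.
  Sum: 5000000/7 + 125000 + 65625 + 8125 + 1750 + 150 + 5 = 6404585/7.
Adding: ||u||_{H^1}^2 = 156148105/126 + 6404585/7 = 38775805/18.


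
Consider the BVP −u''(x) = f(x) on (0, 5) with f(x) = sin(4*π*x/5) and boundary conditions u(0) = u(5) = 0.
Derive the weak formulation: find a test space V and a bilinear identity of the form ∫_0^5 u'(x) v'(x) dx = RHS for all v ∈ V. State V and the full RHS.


V = H^1_0(0, 5) (so v(0) = v(5) = 0); weak form: ∫_0^5 u'v' dx = ∫_0^5 (sin(4*π*x/5)) v dx for all v ∈ V.

Multiply both sides by a test function v and integrate from 0 to 5:
  ∫_0^5 −u''(x) v(x) dx = ∫_0^5 f(x) v(x) dx.
Integrate the LHS by parts once:
  ∫_0^5 −u'' v dx = −[u'(x) v(x)]_0^5 + ∫_0^5 u'(x) v'(x) dx.
Thus ∫_0^5 u'(x) v'(x) dx = ∫_0^5 f(x) v(x) dx + [u'(x) v(x)]_0^5.
Choose V so that boundary terms are either known or forced to vanish.
u is Dirichlet: u(0) = u(5) = 0. Let V = H^1_0(0, 5); then v(0) = v(5) = 0, and [u' v]_0^5 = 0.
Weak formulation: find u (satisfying any essential BC) such that ∫_0^5 u'(x) v'(x) dx = ∫_0^5 f v dx for all v ∈ V.
Substituting f(x) = sin(4*π*x/5), the right-hand side is ∫_0^5 (sin(4*π*x/5)) v dx.


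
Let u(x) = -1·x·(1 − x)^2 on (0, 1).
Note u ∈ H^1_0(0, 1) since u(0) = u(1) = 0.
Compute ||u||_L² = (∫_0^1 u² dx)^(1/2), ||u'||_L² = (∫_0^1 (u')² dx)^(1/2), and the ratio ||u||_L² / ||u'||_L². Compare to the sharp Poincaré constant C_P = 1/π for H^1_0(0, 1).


||u||_L² / ||u'||_L² = sqrt(14)/14 < C_P = 1/π.

u(x) = -1·x·(1 − x)^2, so u'(x) = (1 - 3*x)*(x - 1).
u(x) = -1·x·(1 − x)^2 vanishes at x = 0 and x = 1, so u ∈ H^1_0(0, 1). Differentiate via the product rule and integrate the resulting polynomials term by term.
  ∫_0^1 u² dx = ∫_0^1 (x^6 - 4*x^5 + 6*x^4 - 4*x^3 + x^2) dx. Term by term:
    ∫_0^1 x^6 dx = 1/7;  ∫_0^1 -4*x^5 dx = -2/3;  ∫_0^1 6*x^4 dx = 6/5;
    ∫_0^1 -4*x^3 dx = -1;  ∫_0^1 x^2 dx = 1/3.
  Sum: 1/7 − 2/3 + 6/5 − 1 + 1/3 = 1/105.
  ∫_0^1 (u')² dx = ∫_0^1 (9*x^4 - 24*x^3 + 22*x^2 - 8*x + 1) dx. Term by term:
    ∫_0^1 9*x^4 dx = 9/5;  ∫_0^1 -24*x^3 dx = -6;  ∫_0^1 22*x^2 dx = 22/3;
    ∫_0^1 -8*x dx = -4;  ∫_0^1 1 dx = 1.
  Sum: 9/5 − 6 + 22/3 − 4 + 1 = 2/15.
∫_0^1 u² dx = 1/105, so ||u||_L² = sqrt(105)/105.
∫_0^1 (u')² dx = 2/15, so ||u'||_L² = sqrt(30)/15.
Ratio ||u||_L² / ||u'||_L² = sqrt(14)/14.
Sharp Poincaré constant on H^1_0(0, 1) is C_P = L/π = 1/π, achieved by sin(π·x).
A polynomial bump cannot attain the sharp Poincaré constant (only the first sine eigenfunction does), so the ratio is strictly less than C_P, consistent with ||u||_L² ≤ C_P ||u'||_L².


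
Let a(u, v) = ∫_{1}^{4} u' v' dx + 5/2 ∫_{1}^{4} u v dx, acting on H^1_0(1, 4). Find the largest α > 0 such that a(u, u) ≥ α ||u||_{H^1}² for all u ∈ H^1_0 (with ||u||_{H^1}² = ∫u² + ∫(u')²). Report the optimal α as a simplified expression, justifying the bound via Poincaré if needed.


α = 1

Coercivity of a(·,·) on H^1_0(1, 4) means a(u, u) ≥ α ||u||_{H^1}² for every u ∈ H^1_0.
The interval has length L = 3, and Poincaré/coercivity depend only on L. Here a(u, u) = ∫(u')² + (5/2)·∫u².
Here c = 5/2 ≥ 1, so a(u,u) = ∫(u')² + c∫u² ≥ ∫(u')² + ∫u² = ||u||_{H^1}², i.e. α = 1 works. No larger α is possible: a(u,u) ≥ α||u||_{H^1}² means (1−α)∫(u')² ≥ (α−c)∫u², and for the modes u_n = sin(nπ(x−x₀)/L) (x₀ the left endpoint) one has ∫u_n²/∫(u_n')² = (L/(nπ))² → 0, so a(u_n,u_n)/||u_n||_{H^1}² → 1. Hence the optimal constant is α = 1.
Therefore α = 1.


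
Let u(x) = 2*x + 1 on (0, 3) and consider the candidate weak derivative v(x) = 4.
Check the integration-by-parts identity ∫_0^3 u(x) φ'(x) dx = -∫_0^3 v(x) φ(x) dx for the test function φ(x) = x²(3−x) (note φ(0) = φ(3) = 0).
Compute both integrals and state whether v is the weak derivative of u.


LHS = -27/2, RHS = -27. No, v is not the weak derivative of u.

u(x) = 2*x + 1, classical derivative u'(x) = 2.
φ(x) = x²(3−x), so φ'(x) = 3*x*(2 - x).
Note φ(0) = φ(3) = 0, so the boundary term u·φ vanishes.
LHS = ∫_0^3 u(x) φ'(x) dx = ∫_0^3 (-6*x^3 + 9*x^2 + 6*x) dx. Term by term:
  ∫_0^3 -6*x^3 dx = -243/2;  ∫_0^3 9*x^2 dx = 81;  ∫_0^3 6*x dx = 27.
Sum: -243/2 + 81 + 27 = -27/2.
So LHS = -27/2.
∫_0^3 v(x) φ(x) dx = ∫_0^3 (-4*x^3 + 12*x^2) dx. Term by term:
  ∫_0^3 -4*x^3 dx = -81;  ∫_0^3 12*x^2 dx = 108.
Sum: -81 + 108 = 27.
So RHS = -∫_0^3 v(x) φ(x) dx = -27.
LHS − RHS = 27/2 ≠ 0, so the identity fails.
(For a valid weak derivative the identity must hold for EVERY test function, in particular this one. The failure shows v is NOT the weak derivative of u.)
Correct weak derivative would be u'(x) = 2.


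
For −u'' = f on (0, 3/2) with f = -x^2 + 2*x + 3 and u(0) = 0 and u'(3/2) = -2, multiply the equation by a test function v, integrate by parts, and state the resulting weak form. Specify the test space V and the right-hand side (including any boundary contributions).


V = {v ∈ H^1(0, 3/2) : v(0) = 0} (test functions vanish at x = 0 where u is specified); weak form: ∫_0^3/2 u'v' dx = ∫_0^3/2 (-x^2 + 2*x + 3) v dx − 2·v(3/2) for all v ∈ V.

Multiply both sides by a test function v and integrate from 0 to 3/2:
  ∫_0^3/2 −u''(x) v(x) dx = ∫_0^3/2 f(x) v(x) dx.
Integrate the LHS by parts once:
  ∫_0^3/2 −u'' v dx = −[u'(x) v(x)]_0^3/2 + ∫_0^3/2 u'(x) v'(x) dx.
Thus ∫_0^3/2 u'(x) v'(x) dx = ∫_0^3/2 f(x) v(x) dx + [u'(x) v(x)]_0^3/2.
Choose V so that boundary terms are either known or forced to vanish.
Mixed BC: u(0) = 0 (Dirichlet) and u'(3/2) = -2 (Neumann). Define V = {v ∈ H^1(0, 3/2) : v(0) = 0}. Then [u' v]_0^3/2 = u'(3/2)·v(3/2) − u'(0)·0 = − 2·v(3/2).
Weak formulation: find u (satisfying any essential BC) such that ∫_0^3/2 u'(x) v'(x) dx = ∫_0^3/2 f v dx − 2·v(3/2) for all v ∈ V (Dirichlet at 0 absorbed into V; Neumann datum at x = 3/2 contributes the boundary term).
Substituting f(x) = -x^2 + 2*x + 3, the right-hand side is ∫_0^3/2 (-x^2 + 2*x + 3) v dx − 2·v(3/2).


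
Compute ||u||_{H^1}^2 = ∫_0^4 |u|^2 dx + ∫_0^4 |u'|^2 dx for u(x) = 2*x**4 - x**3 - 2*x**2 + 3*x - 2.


||u||_{H^1}^2 = 11729068/63

The H^1 norm (squared) on an interval (0, L) is
  ||u||_{H^1}^2 = ∫_0^L u(x)^2 dx + ∫_0^L u'(x)^2 dx.
Compute u'(x) = 8*x**3 - 3*x**2 - 4*x + 3.
Then u(x)^2 = 4*x**8 - 4*x**7 - 7*x**6 + 16*x**5 - 10*x**4 - 8*x**3 + 17*x**2 - 12*x + 4 and u'(x)^2 = 64*x**6 - 48*x**5 - 55*x**4 + 72*x**3 - 2*x**2 - 24*x + 9.
Integrate each monomial from 0 to 4 using ∫_0^4 c·x^n dx = c·4^(n+1)/(n+1):
  ∫_0^4 u(x)^2 dx = ∫_0^4 (4*x^8 - 4*x^7 - 7*x^6 + 16*x^5 - 10*x^4 - 8*x^3 + 17*x^2 - 12*x + 4) dx. Term by term:
    ∫_0^4 4*x^8 dx = 1048576/9;  ∫_0^4 -4*x^7 dx = -32768;  ∫_0^4 -7*x^6 dx = -16384;
    ∫_0^4 16*x^5 dx = 32768/3;  ∫_0^4 -10*x^4 dx = -2048;  ∫_0^4 -8*x^3 dx = -512;
    ∫_0^4 17*x^2 dx = 1088/3;  ∫_0^4 -12*x dx = -96;  ∫_0^4 4 dx = 16.
  Sum: 1048576/9 − 32768 − 16384 + 32768/3 − 2048 − 512 + 1088/3 − 96 + 16 = 684016/9.
  ∫_0^4 u'(x)^2 dx = ∫_0^4 (64*x^6 - 48*x^5 - 55*x^4 + 72*x^3 - 2*x^2 - 24*x + 9) dx. Term by term:
    ∫_0^4 64*x^6 dx = 1048576/7;  ∫_0^4 -48*x^5 dx = -32768;  ∫_0^4 -55*x^4 dx = -11264;
    ∫_0^4 72*x^3 dx = 4608;  ∫_0^4 -2*x^2 dx = -128/3;  ∫_0^4 -24*x dx = -192;
    ∫_0^4 9 dx = 36.
  Sum: 1048576/7 − 32768 − 11264 + 4608 − 128/3 − 192 + 36 = 2313652/21.
Adding: ||u||_{H^1}^2 = 684016/9 + 2313652/21 = 11729068/63.


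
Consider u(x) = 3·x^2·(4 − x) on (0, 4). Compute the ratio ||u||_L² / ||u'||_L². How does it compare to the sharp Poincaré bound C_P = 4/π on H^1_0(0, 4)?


||u||_L² / ||u'||_L² = 2*sqrt(14)/7 < C_P = 4/π.

u(x) = 3·x^2·(4 − x), so u'(x) = 3*x*(8 - 3*x).
u(x) = 3·x^2·(4 − x) vanishes at x = 0 and x = 4, so u ∈ H^1_0(0, 4). Differentiate via the product rule and integrate the resulting polynomials term by term.
  ∫_0^4 u² dx = ∫_0^4 (9*x^6 - 72*x^5 + 144*x^4) dx. Term by term:
    ∫_0^4 9*x^6 dx = 147456/7;  ∫_0^4 -72*x^5 dx = -49152;  ∫_0^4 144*x^4 dx = 147456/5.
  Sum: 147456/7 − 49152 + 147456/5 = 49152/35.
  ∫_0^4 (u')² dx = ∫_0^4 (81*x^4 - 432*x^3 + 576*x^2) dx. Term by term:
    ∫_0^4 81*x^4 dx = 82944/5;  ∫_0^4 -432*x^3 dx = -27648;  ∫_0^4 576*x^2 dx = 12288.
  Sum: 82944/5 − 27648 + 12288 = 6144/5.
∫_0^4 u² dx = 49152/35, so ||u||_L² = 128*sqrt(105)/35.
∫_0^4 (u')² dx = 6144/5, so ||u'||_L² = 32*sqrt(30)/5.
Ratio ||u||_L² / ||u'||_L² = 2*sqrt(14)/7.
Sharp Poincaré constant on H^1_0(0, 4) is C_P = L/π = 4/π, achieved by sin(π/4·x).
A polynomial bump cannot attain the sharp Poincaré constant (only the first sine eigenfunction does), so the ratio is strictly less than C_P, consistent with ||u||_L² ≤ C_P ||u'||_L².


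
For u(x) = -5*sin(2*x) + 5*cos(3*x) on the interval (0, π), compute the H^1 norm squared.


||u||_{H^1(0,π)}^2 = 400 + 375*π/2

u'(x) = -15*sin(3*x) - 10*cos(2*x).
Expand u² and (u')² and integrate term by term on (0, π), using: for integers n ≥ 1, ∫_0^π sin²(nx) dx = ∫_0^π cos²(nx) dx = π/2; for n ≠ n', ∫_0^π sin(nx)sin(n'x) dx = ∫_0^π cos(nx)cos(n'x) dx = 0; and by product-to-sum, ∫_0^π sin(nx)cos(n'x) dx = ½∫_0^π [sin((n+n')x) + sin((n−n')x)] dx, which is 0 when n+n' is even and 2n/(n²−n'²) when n+n' is odd (it need not vanish on (0, π)).
  u² squared terms: (-5)²·∫sin(2x)² dx = 25·π/2 = 25*π/2;  (5)²·∫cos(3x)² dx = 25·π/2 = 25*π/2.
  u² cross terms: 2·(-5)·(5)·∫sin(2x)·cos(3x) dx = -50·(-4/5) = 40.
  So ∫_0^π u² dx = 25*π/2 + 25*π/2 + 40 = 40 + 25*π.
  (u')² squared terms: (-15)²·∫sin(3x)² dx = 225·π/2 = 225*π/2;  (-10)²·∫cos(2x)² dx = 100·π/2 = 50*π.
  (u')² cross terms: 2·(-15)·(-10)·∫sin(3x)·cos(2x) dx = 300·(6/5) = 360.
  So ∫_0^π (u')² dx = 225*π/2 + 50*π + 360 = 360 + 325*π/2.
||u||_{H^1}^2 = (40 + 25*π) + (360 + 325*π/2) = 400 + 375*π/2.


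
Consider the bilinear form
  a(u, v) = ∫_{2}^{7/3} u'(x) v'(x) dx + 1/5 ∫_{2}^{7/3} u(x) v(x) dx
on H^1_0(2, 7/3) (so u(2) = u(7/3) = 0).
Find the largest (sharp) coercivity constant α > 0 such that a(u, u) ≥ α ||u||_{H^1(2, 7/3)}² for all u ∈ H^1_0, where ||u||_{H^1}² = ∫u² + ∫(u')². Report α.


α = (1 + 45*π^2)/(5*(1 + 9*π^2))

Coercivity of a(·,·) on H^1_0(2, 7/3) means a(u, u) ≥ α ||u||_{H^1}² for every u ∈ H^1_0.
The interval has length L = 1/3, and Poincaré/coercivity depend only on L. Here a(u, u) = ∫(u')² + (1/5)·∫u².
Here 0 < c = 1/5 < 1. The condition a(u,u) ≥ α||u||_{H^1}² reads (1−α)∫(u')² ≥ (α−c)∫u². Any admissible α is ≤ 1 (rapidly oscillating u have ∫u²/∫(u')² → 0), and α = 1 would force 0 ≥ (1−c)∫u², impossible since c < 1; so 1−α > 0. By the sharp Poincaré inequality on H^1_0 of an interval of length L, ∫(u')² ≥ (π/L)²∫u² with equality for the first sine mode sin(π(x−x₀)/L) (x₀ the left endpoint), so the inequality holds for all u iff (1−α)(π/L)² ≥ α − c, i.e. α ≤ ((π/L)² + c)/((π/L)² + 1) = (1 + c(L/π)²)/(1 + (L/π)²). With (π/L)² = 9*π^2 and c = 1/5, the largest admissible constant is α = ((π/L)² + c)/((π/L)² + 1).
Simplifying, α = (1 + 45*π^2)/(5*(1 + 9*π^2)).


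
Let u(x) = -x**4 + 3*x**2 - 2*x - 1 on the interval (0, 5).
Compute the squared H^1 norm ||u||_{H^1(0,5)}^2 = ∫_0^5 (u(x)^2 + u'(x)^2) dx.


||u||_{H^1}^2 = 20016950/63

The H^1 norm (squared) on an interval (0, L) is
  ||u||_{H^1}^2 = ∫_0^L u(x)^2 dx + ∫_0^L u'(x)^2 dx.
Compute u'(x) = -4*x**3 + 6*x - 2.
Then u(x)^2 = x**8 - 6*x**6 + 4*x**5 + 11*x**4 - 12*x**3 - 2*x**2 + 4*x + 1 and u'(x)^2 = 16*x**6 - 48*x**4 + 16*x**3 + 36*x**2 - 24*x + 4.
Integrate each monomial from 0 to 5 using ∫_0^5 c·x^n dx = c·5^(n+1)/(n+1):
  ∫_0^5 u(x)^2 dx = ∫_0^5 (x^8 - 6*x^6 + 4*x^5 + 11*x^4 - 12*x^3 - 2*x^2 + 4*x + 1) dx. Term by term:
    ∫_0^5 x^8 dx = 1953125/9;  ∫_0^5 -6*x^6 dx = -468750/7;  ∫_0^5 4*x^5 dx = 31250/3;
    ∫_0^5 11*x^4 dx = 6875;  ∫_0^5 -12*x^3 dx = -1875;  ∫_0^5 -2*x^2 dx = -250/3;
    ∫_0^5 4*x dx = 50;  ∫_0^5 1 dx = 5.
  Sum: 1953125/9 − 468750/7 + 31250/3 + 6875 − 1875 − 250/3 + 50 + 5 = 10422590/63.
  ∫_0^5 u'(x)^2 dx = ∫_0^5 (16*x^6 - 48*x^4 + 16*x^3 + 36*x^2 - 24*x + 4) dx. Term by term:
    ∫_0^5 16*x^6 dx = 1250000/7;  ∫_0^5 -48*x^4 dx = -30000;  ∫_0^5 16*x^3 dx = 2500;
    ∫_0^5 36*x^2 dx = 1500;  ∫_0^5 -24*x dx = -300;  ∫_0^5 4 dx = 20.
  Sum: 1250000/7 − 30000 + 2500 + 1500 − 300 + 20 = 1066040/7.
Adding: ||u||_{H^1}^2 = 10422590/63 + 1066040/7 = 20016950/63.


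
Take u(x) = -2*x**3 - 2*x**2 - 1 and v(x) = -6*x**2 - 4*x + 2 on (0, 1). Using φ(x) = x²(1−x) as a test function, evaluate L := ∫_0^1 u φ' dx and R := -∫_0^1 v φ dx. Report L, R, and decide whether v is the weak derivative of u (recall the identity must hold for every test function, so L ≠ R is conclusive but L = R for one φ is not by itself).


LHS = 2/5, RHS = 7/30. No, v is not the weak derivative of u.

u(x) = -2*x**3 - 2*x**2 - 1, classical derivative u'(x) = -6*x**2 - 4*x.
φ(x) = x²(1−x), so φ'(x) = x*(2 - 3*x).
Note φ(0) = φ(1) = 0, so the boundary term u·φ vanishes.
LHS = ∫_0^1 u(x) φ'(x) dx = ∫_0^1 (6*x^5 + 2*x^4 - 4*x^3 + 3*x^2 - 2*x) dx. Term by term:
  ∫_0^1 6*x^5 dx = 1;  ∫_0^1 2*x^4 dx = 2/5;  ∫_0^1 -4*x^3 dx = -1;
  ∫_0^1 3*x^2 dx = 1;  ∫_0^1 -2*x dx = -1.
Sum: 1 + 2/5 − 1 + 1 − 1 = 2/5.
So LHS = 2/5.
∫_0^1 v(x) φ(x) dx = ∫_0^1 (6*x^5 - 2*x^4 - 6*x^3 + 2*x^2) dx. Term by term:
  ∫_0^1 6*x^5 dx = 1;  ∫_0^1 -2*x^4 dx = -2/5;  ∫_0^1 -6*x^3 dx = -3/2;
  ∫_0^1 2*x^2 dx = 2/3.
Sum: 1 − 2/5 − 3/2 + 2/3 = -7/30.
So RHS = -∫_0^1 v(x) φ(x) dx = 7/30.
LHS − RHS = 1/6 ≠ 0, so the identity fails.
(For a valid weak derivative the identity must hold for EVERY test function, in particular this one. The failure shows v is NOT the weak derivative of u.)
Correct weak derivative would be u'(x) = -6*x**2 - 4*x.


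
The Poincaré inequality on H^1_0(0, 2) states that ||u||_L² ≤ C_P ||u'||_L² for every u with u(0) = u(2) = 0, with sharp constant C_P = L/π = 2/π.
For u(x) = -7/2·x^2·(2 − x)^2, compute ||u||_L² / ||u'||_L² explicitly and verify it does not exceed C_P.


||u||_L² / ||u'||_L² = sqrt(3)/3 < C_P = 2/π.

u(x) = -7/2·x^2·(2 − x)^2, so u'(x) = 14*x*(-x^2 + 3*x - 2).
u(x) = -7/2·x^2·(2 − x)^2 vanishes at x = 0 and x = 2, so u ∈ H^1_0(0, 2). Differentiate via the product rule and integrate the resulting polynomials term by term.
  ∫_0^2 u² dx = ∫_0^2 (49*x^8/4 - 98*x^7 + 294*x^6 - 392*x^5 + 196*x^4) dx. Term by term:
    ∫_0^2 49*x^8/4 dx = 6272/9;  ∫_0^2 -98*x^7 dx = -3136;  ∫_0^2 294*x^6 dx = 5376;
    ∫_0^2 -392*x^5 dx = -12544/3;  ∫_0^2 196*x^4 dx = 6272/5.
  Sum: 6272/9 − 3136 + 5376 − 12544/3 + 6272/5 = 448/45.
  ∫_0^2 (u')² dx = ∫_0^2 (196*x^6 - 1176*x^5 + 2548*x^4 - 2352*x^3 + 784*x^2) dx. Term by term:
    ∫_0^2 196*x^6 dx = 3584;  ∫_0^2 -1176*x^5 dx = -12544;  ∫_0^2 2548*x^4 dx = 81536/5;
    ∫_0^2 -2352*x^3 dx = -9408;  ∫_0^2 784*x^2 dx = 6272/3.
  Sum: 3584 − 12544 + 81536/5 − 9408 + 6272/3 = 448/15.
∫_0^2 u² dx = 448/45, so ||u||_L² = 8*sqrt(35)/15.
∫_0^2 (u')² dx = 448/15, so ||u'||_L² = 8*sqrt(105)/15.
Ratio ||u||_L² / ||u'||_L² = sqrt(3)/3.
Sharp Poincaré constant on H^1_0(0, 2) is C_P = L/π = 2/π, achieved by sin(π/2·x).
A polynomial bump cannot attain the sharp Poincaré constant (only the first sine eigenfunction does), so the ratio is strictly less than C_P, consistent with ||u||_L² ≤ C_P ||u'||_L².


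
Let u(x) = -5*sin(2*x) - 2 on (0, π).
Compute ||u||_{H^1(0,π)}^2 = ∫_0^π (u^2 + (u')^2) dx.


||u||_{H^1(0,π)}^2 = 133*π/2

u'(x) = -10*cos(2*x).
Expand u² and (u')² and integrate term by term on (0, π), using: for integers n ≥ 1, ∫_0^π sin²(nx) dx = ∫_0^π cos²(nx) dx = π/2; for n ≠ n', ∫_0^π sin(nx)sin(n'x) dx = ∫_0^π cos(nx)cos(n'x) dx = 0; and by product-to-sum, ∫_0^π sin(nx)cos(n'x) dx = ½∫_0^π [sin((n+n')x) + sin((n−n')x)] dx, which is 0 when n+n' is even and 2n/(n²−n'²) when n+n' is odd (it need not vanish on (0, π)). For the constant mode: ∫_0^π 1 dx = π, ∫_0^π cos(nx) dx = 0, ∫_0^π sin(nx) dx = (1−(−1)^n)/n.
  u² squared terms: (-2)²·∫1 dx = 4·π = 4*π;  (-5)²·∫sin(2x)² dx = 25·π/2 = 25*π/2.
  u² cross terms: 2·(-2)·(-5)·∫1·sin(2x) dx = 20·(0) = 0.
  So ∫_0^π u² dx = 4*π + 25*π/2 + 0 = 33*π/2.
  (u')² squared terms: (-10)²·∫cos(2x)² dx = 100·π/2 = 50*π.
  So ∫_0^π (u')² dx = 50*π.
||u||_{H^1}^2 = (33*π/2) + (50*π) = 133*π/2.


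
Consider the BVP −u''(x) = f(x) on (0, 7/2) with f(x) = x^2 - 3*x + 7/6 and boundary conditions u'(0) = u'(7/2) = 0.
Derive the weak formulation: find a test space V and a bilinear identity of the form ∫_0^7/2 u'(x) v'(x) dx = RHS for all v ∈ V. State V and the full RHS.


V = H^1(0, 7/2) (no boundary constraint on v; u is determined up to an additive constant); weak form: ∫_0^7/2 u'v' dx = ∫_0^7/2 (x^2 - 3*x + 7/6) v dx for all v ∈ V.

Multiply both sides by a test function v and integrate from 0 to 7/2:
  ∫_0^7/2 −u''(x) v(x) dx = ∫_0^7/2 f(x) v(x) dx.
Integrate the LHS by parts once:
  ∫_0^7/2 −u'' v dx = −[u'(x) v(x)]_0^7/2 + ∫_0^7/2 u'(x) v'(x) dx.
Thus ∫_0^7/2 u'(x) v'(x) dx = ∫_0^7/2 f(x) v(x) dx + [u'(x) v(x)]_0^7/2.
Choose V so that boundary terms are either known or forced to vanish.
u has homogeneous Neumann: u'(0) = u'(7/2) = 0. So [u' v]_0^7/2 = 0·v(7/2) − 0·v(0) = 0 for any v; take V = H^1(0, 7/2).
Weak formulation: find u (satisfying any essential BC) such that ∫_0^7/2 u'(x) v'(x) dx = ∫_0^7/2 f v dx for all v ∈ V (homogeneous Neumann, so boundary terms vanish).
Substituting f(x) = x^2 - 3*x + 7/6, the right-hand side is ∫_0^7/2 (x^2 - 3*x + 7/6) v dx.
Compatibility check (pure Neumann): taking v ≡ 1 ∈ V gives 0 = ∫_0^7/2 f dx + (0) − (0), i.e. ∫_0^7/2 f dx must equal u'(0) − u'(7/2) = 0. Indeed ∫_0^7/2 (x^2 - 3*x + 7/6) dx = 0, so the data are compatible. The solution is then unique only up to an additive constant (fix it e.g. by requiring ∫_0^7/2 u dx = 0).


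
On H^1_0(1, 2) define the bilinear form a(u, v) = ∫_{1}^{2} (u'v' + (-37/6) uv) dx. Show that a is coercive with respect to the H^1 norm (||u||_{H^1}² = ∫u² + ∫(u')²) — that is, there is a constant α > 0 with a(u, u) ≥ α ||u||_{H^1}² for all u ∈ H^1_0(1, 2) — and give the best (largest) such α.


α = (-37/6 + π^2)/(1 + π^2)

Coercivity of a(·,·) on H^1_0(1, 2) means a(u, u) ≥ α ||u||_{H^1}² for every u ∈ H^1_0.
The interval has length L = 1, and Poincaré/coercivity depend only on L. Here a(u, u) = ∫(u')² + (-37/6)·∫u².
Here c = -37/6 < 0 with |c| < (π/L)² = π^2, so coercivity still holds. The condition a(u,u) ≥ α||u||_{H^1}² reads (1−α)∫(u')² ≥ (α−c)∫u². Any admissible α is ≤ 1 (rapidly oscillating u have ∫u²/∫(u')² → 0), and α = 1 would force 0 ≥ (1−c)∫u², impossible since c < 1; so 1−α > 0. By the sharp Poincaré inequality on H^1_0 of an interval of length L, ∫(u')² ≥ (π/L)²∫u² with equality for the first sine mode sin(π(x−x₀)/L) (x₀ the left endpoint), so the inequality holds for all u iff (1−α)(π/L)² ≥ α − c, i.e. α ≤ ((π/L)² + c)/((π/L)² + 1) = (1 + c(L/π)²)/(1 + (L/π)²). (Direct route, valid since c ≤ 0: Poincaré gives c∫u² ≥ c(L/π)²∫(u')², so a(u,u) ≥ (1 + c(L/π)²)∫(u')², while ||u||_{H^1}² ≤ (1 + (L/π)²)∫(u')²; dividing yields the same α.) With (π/L)² = π^2 and c = -37/6, the largest admissible constant is α = ((π/L)² + c)/((π/L)² + 1).
Simplifying, α = (-37/6 + π^2)/(1 + π^2).


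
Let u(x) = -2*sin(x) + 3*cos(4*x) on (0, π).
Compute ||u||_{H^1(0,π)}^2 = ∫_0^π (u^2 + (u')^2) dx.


||u||_{H^1(0,π)}^2 = 136/5 + 161*π/2

u'(x) = -12*sin(4*x) - 2*cos(x).
Expand u² and (u')² and integrate term by term on (0, π), using: for integers n ≥ 1, ∫_0^π sin²(nx) dx = ∫_0^π cos²(nx) dx = π/2; for n ≠ n', ∫_0^π sin(nx)sin(n'x) dx = ∫_0^π cos(nx)cos(n'x) dx = 0; and by product-to-sum, ∫_0^π sin(nx)cos(n'x) dx = ½∫_0^π [sin((n+n')x) + sin((n−n')x)] dx, which is 0 when n+n' is even and 2n/(n²−n'²) when n+n' is odd (it need not vanish on (0, π)).
  u² squared terms: (-2)²·∫sin(x)² dx = 4·π/2 = 2*π;  (3)²·∫cos(4x)² dx = 9·π/2 = 9*π/2.
  u² cross terms: 2·(-2)·(3)·∫sin(x)·cos(4x) dx = -12·(-2/15) = 8/5.
  So ∫_0^π u² dx = 2*π + 9*π/2 + 8/5 = 8/5 + 13*π/2.
  (u')² squared terms: (-12)²·∫sin(4x)² dx = 144·π/2 = 72*π;  (-2)²·∫cos(x)² dx = 4·π/2 = 2*π.
  (u')² cross terms: 2·(-12)·(-2)·∫sin(4x)·cos(x) dx = 48·(8/15) = 128/5.
  So ∫_0^π (u')² dx = 72*π + 2*π + 128/5 = 128/5 + 74*π.
||u||_{H^1}^2 = (8/5 + 13*π/2) + (128/5 + 74*π) = 136/5 + 161*π/2.


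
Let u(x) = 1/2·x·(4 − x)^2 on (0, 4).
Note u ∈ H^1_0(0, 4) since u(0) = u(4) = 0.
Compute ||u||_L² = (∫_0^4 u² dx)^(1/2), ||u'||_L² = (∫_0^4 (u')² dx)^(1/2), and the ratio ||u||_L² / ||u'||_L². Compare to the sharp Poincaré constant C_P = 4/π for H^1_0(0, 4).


||u||_L² / ||u'||_L² = 2*sqrt(14)/7 < C_P = 4/π.

u(x) = 1/2·x·(4 − x)^2, so u'(x) = (x/2 - 2)*(3*x - 4).
u(x) = 1/2·x·(4 − x)^2 vanishes at x = 0 and x = 4, so u ∈ H^1_0(0, 4). Differentiate via the product rule and integrate the resulting polynomials term by term.
  ∫_0^4 u² dx = ∫_0^4 (x^6/4 - 4*x^5 + 24*x^4 - 64*x^3 + 64*x^2) dx. Term by term:
    ∫_0^4 x^6/4 dx = 4096/7;  ∫_0^4 -4*x^5 dx = -8192/3;  ∫_0^4 24*x^4 dx = 24576/5;
    ∫_0^4 -64*x^3 dx = -4096;  ∫_0^4 64*x^2 dx = 4096/3.
  Sum: 4096/7 − 8192/3 + 24576/5 − 4096 + 4096/3 = 4096/105.
  ∫_0^4 (u')² dx = ∫_0^4 (9*x^4/4 - 24*x^3 + 88*x^2 - 128*x + 64) dx. Term by term:
    ∫_0^4 9*x^4/4 dx = 2304/5;  ∫_0^4 -24*x^3 dx = -1536;  ∫_0^4 88*x^2 dx = 5632/3;
    ∫_0^4 -128*x dx = -1024;  ∫_0^4 64 dx = 256.
  Sum: 2304/5 − 1536 + 5632/3 − 1024 + 256 = 512/15.
∫_0^4 u² dx = 4096/105, so ||u||_L² = 64*sqrt(105)/105.
∫_0^4 (u')² dx = 512/15, so ||u'||_L² = 16*sqrt(30)/15.
Ratio ||u||_L² / ||u'||_L² = 2*sqrt(14)/7.
Sharp Poincaré constant on H^1_0(0, 4) is C_P = L/π = 4/π, achieved by sin(π/4·x).
A polynomial bump cannot attain the sharp Poincaré constant (only the first sine eigenfunction does), so the ratio is strictly less than C_P, consistent with ||u||_L² ≤ C_P ||u'||_L².


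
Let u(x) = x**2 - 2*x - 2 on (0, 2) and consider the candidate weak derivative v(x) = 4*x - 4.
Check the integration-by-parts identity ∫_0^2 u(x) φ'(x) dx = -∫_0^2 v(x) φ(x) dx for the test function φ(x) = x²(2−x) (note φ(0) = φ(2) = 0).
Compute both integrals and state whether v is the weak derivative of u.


LHS = -8/15, RHS = -16/15. No, v is not the weak derivative of u.

u(x) = x**2 - 2*x - 2, classical derivative u'(x) = 2*x - 2.
φ(x) = x²(2−x), so φ'(x) = x*(4 - 3*x).
Note φ(0) = φ(2) = 0, so the boundary term u·φ vanishes.
LHS = ∫_0^2 u(x) φ'(x) dx = ∫_0^2 (-3*x^4 + 10*x^3 - 2*x^2 - 8*x) dx. Term by term:
  ∫_0^2 -3*x^4 dx = -96/5;  ∫_0^2 10*x^3 dx = 40;  ∫_0^2 -2*x^2 dx = -16/3;
  ∫_0^2 -8*x dx = -16.
Sum: -96/5 + 40 − 16/3 − 16 = -8/15.
So LHS = -8/15.
∫_0^2 v(x) φ(x) dx = ∫_0^2 (-4*x^4 + 12*x^3 - 8*x^2) dx. Term by term:
  ∫_0^2 -4*x^4 dx = -128/5;  ∫_0^2 12*x^3 dx = 48;  ∫_0^2 -8*x^2 dx = -64/3.
Sum: -128/5 + 48 − 64/3 = 16/15.
So RHS = -∫_0^2 v(x) φ(x) dx = -16/15.
LHS − RHS = 8/15 ≠ 0, so the identity fails.
(For a valid weak derivative the identity must hold for EVERY test function, in particular this one. The failure shows v is NOT the weak derivative of u.)
Correct weak derivative would be u'(x) = 2*x - 2.


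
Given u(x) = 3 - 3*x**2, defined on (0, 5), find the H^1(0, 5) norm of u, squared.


||u||_{H^1}^2 = 6420

The H^1 norm (squared) on an interval (0, L) is
  ||u||_{H^1}^2 = ∫_0^L u(x)^2 dx + ∫_0^L u'(x)^2 dx.
Compute u'(x) = -6*x.
Then u(x)^2 = 9*x**4 - 18*x**2 + 9 and u'(x)^2 = 36*x**2.
Integrate each monomial from 0 to 5 using ∫_0^5 c·x^n dx = c·5^(n+1)/(n+1):
  ∫_0^5 u(x)^2 dx = ∫_0^5 (9*x^4 - 18*x^2 + 9) dx. Term by term:
    ∫_0^5 9*x^4 dx = 5625;  ∫_0^5 -18*x^2 dx = -750;  ∫_0^5 9 dx = 45.
  Sum: 5625 − 750 + 45 = 4920.
  ∫_0^5 u'(x)^2 dx = ∫_0^5 (36*x^2) dx. Term by term:
    ∫_0^5 36*x^2 dx = 1500.
Adding: ||u||_{H^1}^2 = 4920 + 1500 = 6420.


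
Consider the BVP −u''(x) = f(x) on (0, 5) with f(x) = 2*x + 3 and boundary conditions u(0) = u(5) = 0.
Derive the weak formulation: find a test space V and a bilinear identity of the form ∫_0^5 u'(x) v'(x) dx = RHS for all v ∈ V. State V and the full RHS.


V = H^1_0(0, 5) (so v(0) = v(5) = 0); weak form: ∫_0^5 u'v' dx = ∫_0^5 (2*x + 3) v dx for all v ∈ V.

Multiply both sides by a test function v and integrate from 0 to 5:
  ∫_0^5 −u''(x) v(x) dx = ∫_0^5 f(x) v(x) dx.
Integrate the LHS by parts once:
  ∫_0^5 −u'' v dx = −[u'(x) v(x)]_0^5 + ∫_0^5 u'(x) v'(x) dx.
Thus ∫_0^5 u'(x) v'(x) dx = ∫_0^5 f(x) v(x) dx + [u'(x) v(x)]_0^5.
Choose V so that boundary terms are either known or forced to vanish.
u is Dirichlet: u(0) = u(5) = 0. Let V = H^1_0(0, 5); then v(0) = v(5) = 0, and [u' v]_0^5 = 0.
Weak formulation: find u (satisfying any essential BC) such that ∫_0^5 u'(x) v'(x) dx = ∫_0^5 f v dx for all v ∈ V.
Substituting f(x) = 2*x + 3, the right-hand side is ∫_0^5 (2*x + 3) v dx.


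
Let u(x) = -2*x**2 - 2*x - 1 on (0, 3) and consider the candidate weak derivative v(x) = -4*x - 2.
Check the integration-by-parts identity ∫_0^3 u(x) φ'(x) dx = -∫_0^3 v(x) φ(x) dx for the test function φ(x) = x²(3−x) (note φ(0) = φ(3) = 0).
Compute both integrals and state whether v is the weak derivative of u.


LHS = 621/10, RHS = 621/10. Yes, v = u' weakly.

u(x) = -2*x**2 - 2*x - 1, classical derivative u'(x) = -4*x - 2.
φ(x) = x²(3−x), so φ'(x) = 3*x*(2 - x).
Note φ(0) = φ(3) = 0, so the boundary term u·φ vanishes.
LHS = ∫_0^3 u(x) φ'(x) dx = ∫_0^3 (6*x^4 - 6*x^3 - 9*x^2 - 6*x) dx. Term by term:
  ∫_0^3 6*x^4 dx = 1458/5;  ∫_0^3 -6*x^3 dx = -243/2;  ∫_0^3 -9*x^2 dx = -81;
  ∫_0^3 -6*x dx = -27.
Sum: 1458/5 − 243/2 − 81 − 27 = 621/10.
So LHS = 621/10.
∫_0^3 v(x) φ(x) dx = ∫_0^3 (4*x^4 - 10*x^3 - 6*x^2) dx. Term by term:
  ∫_0^3 4*x^4 dx = 972/5;  ∫_0^3 -10*x^3 dx = -405/2;  ∫_0^3 -6*x^2 dx = -54.
Sum: 972/5 − 405/2 − 54 = -621/10.
So RHS = -∫_0^3 v(x) φ(x) dx = 621/10.
LHS = RHS, so the identity holds for this test φ.
Moreover u is smooth here and v(x) = u'(x) = -4*x - 2 pointwise, so the identity holds for every test function. Hence v is the weak derivative of u.


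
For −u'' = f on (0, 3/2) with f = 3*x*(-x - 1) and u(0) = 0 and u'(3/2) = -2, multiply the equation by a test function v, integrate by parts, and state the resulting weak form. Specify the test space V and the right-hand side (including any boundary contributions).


V = {v ∈ H^1(0, 3/2) : v(0) = 0} (test functions vanish at x = 0 where u is specified); weak form: ∫_0^3/2 u'v' dx = ∫_0^3/2 (3*x*(-x - 1)) v dx − 2·v(3/2) for all v ∈ V.

Multiply both sides by a test function v and integrate from 0 to 3/2:
  ∫_0^3/2 −u''(x) v(x) dx = ∫_0^3/2 f(x) v(x) dx.
Integrate the LHS by parts once:
  ∫_0^3/2 −u'' v dx = −[u'(x) v(x)]_0^3/2 + ∫_0^3/2 u'(x) v'(x) dx.
Thus ∫_0^3/2 u'(x) v'(x) dx = ∫_0^3/2 f(x) v(x) dx + [u'(x) v(x)]_0^3/2.
Choose V so that boundary terms are either known or forced to vanish.
Mixed BC: u(0) = 0 (Dirichlet) and u'(3/2) = -2 (Neumann). Define V = {v ∈ H^1(0, 3/2) : v(0) = 0}. Then [u' v]_0^3/2 = u'(3/2)·v(3/2) − u'(0)·0 = − 2·v(3/2).
Weak formulation: find u (satisfying any essential BC) such that ∫_0^3/2 u'(x) v'(x) dx = ∫_0^3/2 f v dx − 2·v(3/2) for all v ∈ V (Dirichlet at 0 absorbed into V; Neumann datum at x = 3/2 contributes the boundary term).
Substituting f(x) = 3*x*(-x - 1), the right-hand side is ∫_0^3/2 (3*x*(-x - 1)) v dx − 2·v(3/2).


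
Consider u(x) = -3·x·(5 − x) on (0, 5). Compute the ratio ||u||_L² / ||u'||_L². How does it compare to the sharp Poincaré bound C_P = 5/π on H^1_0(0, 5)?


||u||_L² / ||u'||_L² = sqrt(10)/2 < C_P = 5/π.

u(x) = -3·x·(5 − x), so u'(x) = 6*x - 15.
u(x) = -3·x·(5 − x) vanishes at x = 0 and x = 5, so u ∈ H^1_0(0, 5). Differentiate via the product rule and integrate the resulting polynomials term by term.
  ∫_0^5 u² dx = ∫_0^5 (9*x^4 - 90*x^3 + 225*x^2) dx. Term by term:
    ∫_0^5 9*x^4 dx = 5625;  ∫_0^5 -90*x^3 dx = -28125/2;  ∫_0^5 225*x^2 dx = 9375.
  Sum: 5625 − 28125/2 + 9375 = 1875/2.
  ∫_0^5 (u')² dx = ∫_0^5 (36*x^2 - 180*x + 225) dx. Term by term:
    ∫_0^5 36*x^2 dx = 1500;  ∫_0^5 -180*x dx = -2250;  ∫_0^5 225 dx = 1125.
  Sum: 1500 − 2250 + 1125 = 375.
∫_0^5 u² dx = 1875/2, so ||u||_L² = 25*sqrt(6)/2.
∫_0^5 (u')² dx = 375, so ||u'||_L² = 5*sqrt(15).
Ratio ||u||_L² / ||u'||_L² = sqrt(10)/2.
Sharp Poincaré constant on H^1_0(0, 5) is C_P = L/π = 5/π, achieved by sin(π/5·x).
A polynomial bump cannot attain the sharp Poincaré constant (only the first sine eigenfunction does), so the ratio is strictly less than C_P, consistent with ||u||_L² ≤ C_P ||u'||_L².


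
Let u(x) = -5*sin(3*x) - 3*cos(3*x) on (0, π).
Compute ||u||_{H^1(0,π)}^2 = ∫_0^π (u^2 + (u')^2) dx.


||u||_{H^1(0,π)}^2 = 170*π

u'(x) = 9*sin(3*x) - 15*cos(3*x).
Expand u² and (u')² and integrate term by term on (0, π), using: for integers n ≥ 1, ∫_0^π sin²(nx) dx = ∫_0^π cos²(nx) dx = π/2; for n ≠ n', ∫_0^π sin(nx)sin(n'x) dx = ∫_0^π cos(nx)cos(n'x) dx = 0; and by product-to-sum, ∫_0^π sin(nx)cos(n'x) dx = ½∫_0^π [sin((n+n')x) + sin((n−n')x)] dx, which is 0 when n+n' is even and 2n/(n²−n'²) when n+n' is odd (it need not vanish on (0, π)).
  u² squared terms: (-5)²·∫sin(3x)² dx = 25·π/2 = 25*π/2;  (-3)²·∫cos(3x)² dx = 9·π/2 = 9*π/2.
  u² cross terms: 2·(-5)·(-3)·∫sin(3x)·cos(3x) dx = 30·(0) = 0.
  So ∫_0^π u² dx = 25*π/2 + 9*π/2 + 0 = 17*π.
  (u')² squared terms: (-15)²·∫cos(3x)² dx = 225·π/2 = 225*π/2;  (9)²·∫sin(3x)² dx = 81·π/2 = 81*π/2.
  (u')² cross terms: 2·(-15)·(9)·∫cos(3x)·sin(3x) dx = -270·(0) = 0.
  So ∫_0^π (u')² dx = 225*π/2 + 81*π/2 + 0 = 153*π.
||u||_{H^1}^2 = (17*π) + (153*π) = 170*π.


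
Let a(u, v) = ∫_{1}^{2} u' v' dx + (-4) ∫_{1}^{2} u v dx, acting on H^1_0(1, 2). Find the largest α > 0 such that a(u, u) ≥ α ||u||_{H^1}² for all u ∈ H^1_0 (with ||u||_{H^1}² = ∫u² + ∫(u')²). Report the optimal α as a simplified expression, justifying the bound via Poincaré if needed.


α = (-4 + π^2)/(1 + π^2)

Coercivity of a(·,·) on H^1_0(1, 2) means a(u, u) ≥ α ||u||_{H^1}² for every u ∈ H^1_0.
The interval has length L = 1, and Poincaré/coercivity depend only on L. Here a(u, u) = ∫(u')² + (-4)·∫u².
Here c = -4 < 0 with |c| < (π/L)² = π^2, so coercivity still holds. The condition a(u,u) ≥ α||u||_{H^1}² reads (1−α)∫(u')² ≥ (α−c)∫u². Any admissible α is ≤ 1 (rapidly oscillating u have ∫u²/∫(u')² → 0), and α = 1 would force 0 ≥ (1−c)∫u², impossible since c < 1; so 1−α > 0. By the sharp Poincaré inequality on H^1_0 of an interval of length L, ∫(u')² ≥ (π/L)²∫u² with equality for the first sine mode sin(π(x−x₀)/L) (x₀ the left endpoint), so the inequality holds for all u iff (1−α)(π/L)² ≥ α − c, i.e. α ≤ ((π/L)² + c)/((π/L)² + 1) = (1 + c(L/π)²)/(1 + (L/π)²). (Direct route, valid since c ≤ 0: Poincaré gives c∫u² ≥ c(L/π)²∫(u')², so a(u,u) ≥ (1 + c(L/π)²)∫(u')², while ||u||_{H^1}² ≤ (1 + (L/π)²)∫(u')²; dividing yields the same α.) With (π/L)² = π^2 and c = -4, the largest admissible constant is α = ((π/L)² + c)/((π/L)² + 1).
Simplifying, α = (-4 + π^2)/(1 + π^2).


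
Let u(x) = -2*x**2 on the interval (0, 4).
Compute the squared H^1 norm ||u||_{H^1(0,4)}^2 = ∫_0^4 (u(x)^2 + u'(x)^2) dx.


||u||_{H^1}^2 = 17408/15

The H^1 norm (squared) on an interval (0, L) is
  ||u||_{H^1}^2 = ∫_0^L u(x)^2 dx + ∫_0^L u'(x)^2 dx.
Compute u'(x) = -4*x.
Then u(x)^2 = 4*x**4 and u'(x)^2 = 16*x**2.
Integrate each monomial from 0 to 4 using ∫_0^4 c·x^n dx = c·4^(n+1)/(n+1):
  ∫_0^4 u(x)^2 dx = ∫_0^4 (4*x^4) dx. Term by term:
    ∫_0^4 4*x^4 dx = 4096/5.
  ∫_0^4 u'(x)^2 dx = ∫_0^4 (16*x^2) dx. Term by term:
    ∫_0^4 16*x^2 dx = 1024/3.
Adding: ||u||_{H^1}^2 = 4096/5 + 1024/3 = 17408/15.


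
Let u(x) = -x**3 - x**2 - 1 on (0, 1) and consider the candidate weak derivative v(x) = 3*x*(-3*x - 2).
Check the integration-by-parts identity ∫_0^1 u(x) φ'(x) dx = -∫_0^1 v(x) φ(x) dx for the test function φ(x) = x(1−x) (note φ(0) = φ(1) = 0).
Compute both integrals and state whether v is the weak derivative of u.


LHS = 19/60, RHS = 19/20. No, v is not the weak derivative of u.

u(x) = -x**3 - x**2 - 1, classical derivative u'(x) = -3*x**2 - 2*x.
φ(x) = x(1−x), so φ'(x) = 1 - 2*x.
Note φ(0) = φ(1) = 0, so the boundary term u·φ vanishes.
LHS = ∫_0^1 u(x) φ'(x) dx = ∫_0^1 (2*x^4 + x^3 - x^2 + 2*x - 1) dx. Term by term:
  ∫_0^1 2*x^4 dx = 2/5;  ∫_0^1 x^3 dx = 1/4;  ∫_0^1 -x^2 dx = -1/3;
  ∫_0^1 2*x dx = 1;  ∫_0^1 -1 dx = -1.
Sum: 2/5 + 1/4 − 1/3 + 1 − 1 = 19/60.
So LHS = 19/60.
∫_0^1 v(x) φ(x) dx = ∫_0^1 (9*x^4 - 3*x^3 - 6*x^2) dx. Term by term:
  ∫_0^1 9*x^4 dx = 9/5;  ∫_0^1 -3*x^3 dx = -3/4;  ∫_0^1 -6*x^2 dx = -2.
Sum: 9/5 − 3/4 − 2 = -19/20.
So RHS = -∫_0^1 v(x) φ(x) dx = 19/20.
LHS − RHS = -19/30 ≠ 0, so the identity fails.
(For a valid weak derivative the identity must hold for EVERY test function, in particular this one. The failure shows v is NOT the weak derivative of u.)
Correct weak derivative would be u'(x) = -3*x**2 - 2*x.


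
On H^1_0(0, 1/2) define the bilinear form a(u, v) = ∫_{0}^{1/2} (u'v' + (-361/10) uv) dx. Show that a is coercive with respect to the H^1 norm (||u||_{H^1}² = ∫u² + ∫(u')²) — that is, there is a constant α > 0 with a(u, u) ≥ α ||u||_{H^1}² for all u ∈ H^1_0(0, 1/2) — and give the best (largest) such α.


α = (-361 + 40*π^2)/(10*(1 + 4*π^2))

Coercivity of a(·,·) on H^1_0(0, 1/2) means a(u, u) ≥ α ||u||_{H^1}² for every u ∈ H^1_0.
The interval has length L = 1/2, and Poincaré/coercivity depend only on L. Here a(u, u) = ∫(u')² + (-361/10)·∫u².
Here c = -361/10 < 0 with |c| < (π/L)² = 4*π^2, so coercivity still holds. The condition a(u,u) ≥ α||u||_{H^1}² reads (1−α)∫(u')² ≥ (α−c)∫u². Any admissible α is ≤ 1 (rapidly oscillating u have ∫u²/∫(u')² → 0), and α = 1 would force 0 ≥ (1−c)∫u², impossible since c < 1; so 1−α > 0. By the sharp Poincaré inequality on H^1_0 of an interval of length L, ∫(u')² ≥ (π/L)²∫u² with equality for the first sine mode sin(π(x−x₀)/L) (x₀ the left endpoint), so the inequality holds for all u iff (1−α)(π/L)² ≥ α − c, i.e. α ≤ ((π/L)² + c)/((π/L)² + 1) = (1 + c(L/π)²)/(1 + (L/π)²). (Direct route, valid since c ≤ 0: Poincaré gives c∫u² ≥ c(L/π)²∫(u')², so a(u,u) ≥ (1 + c(L/π)²)∫(u')², while ||u||_{H^1}² ≤ (1 + (L/π)²)∫(u')²; dividing yields the same α.) With (π/L)² = 4*π^2 and c = -361/10, the largest admissible constant is α = ((π/L)² + c)/((π/L)² + 1).
Simplifying, α = (-361 + 40*π^2)/(10*(1 + 4*π^2)).
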